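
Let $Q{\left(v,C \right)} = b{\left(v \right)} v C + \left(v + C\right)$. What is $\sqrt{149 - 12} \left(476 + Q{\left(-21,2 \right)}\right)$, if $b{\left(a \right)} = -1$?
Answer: $499 \sqrt{137} \approx 5840.6$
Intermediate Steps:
$Q{\left(v,C \right)} = C + v - C v$ ($Q{\left(v,C \right)} = - v C + \left(v + C\right) = - C v + \left(C + v\right) = C + v - C v$)
$\sqrt{149 - 12} \left(476 + Q{\left(-21,2 \right)}\right) = \sqrt{149 - 12} \left(476 - \left(19 - 42\right)\right) = \sqrt{137} \left(476 + \left(2 - 21 + 42\right)\right) = \sqrt{137} \left(476 + 23\right) = \sqrt{137} \cdot 499 = 499 \sqrt{137}$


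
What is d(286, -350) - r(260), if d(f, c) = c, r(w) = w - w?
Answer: -350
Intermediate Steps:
r(w) = 0
d(286, -350) - r(260) = -350 - 1*0 = -350 + 0 = -350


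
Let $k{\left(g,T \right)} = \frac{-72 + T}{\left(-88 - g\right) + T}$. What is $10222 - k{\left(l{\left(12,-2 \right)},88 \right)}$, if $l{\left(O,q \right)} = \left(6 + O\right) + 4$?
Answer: $\frac{112450}{11} \approx 10223.0$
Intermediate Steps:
$l{\left(O,q \right)} = 10 + O$
$k{\left(g,T \right)} = \frac{-72 + T}{-88 + T - g}$
$10222 - k{\left(l{\left(12,-2 \right)},88 \right)} = 10222 - \frac{72 - 88}{88 + \left(10 + 12\right) - 88} = 10222 - \frac{72 - 88}{88 + 22 - 88} = 10222 - \frac{1}{22} \left(-16\right) = 10222 - - \frac{8}{11} = 10222 + \frac{8}{11} = \frac{112450}{11}$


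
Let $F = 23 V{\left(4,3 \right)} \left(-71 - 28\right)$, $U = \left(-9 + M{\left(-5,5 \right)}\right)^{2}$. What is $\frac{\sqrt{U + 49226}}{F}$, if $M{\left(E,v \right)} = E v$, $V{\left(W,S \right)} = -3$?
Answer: $\frac{\sqrt{622}}{759} \approx 0.032859$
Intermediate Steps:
$U = 1156$ ($U = \left(-9 - 25\right)^{2} = \left(-34\right)^{2} = 1156$)
$F = 6831$ ($F = 23 \left(-3\right) \left(-71 - 28\right) = \left(-69\right) \left(-99\right) = 6831$)
$\frac{\sqrt{U + 49226}}{F} = \frac{\sqrt{1156 + 49226}}{6831} = \sqrt{50382} \cdot \frac{1}{6831} = 9 \sqrt{622} \cdot \frac{1}{6831} = \frac{\sqrt{622}}{759}$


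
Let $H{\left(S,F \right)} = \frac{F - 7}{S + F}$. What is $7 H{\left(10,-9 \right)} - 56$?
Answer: $-168$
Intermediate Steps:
$H{\left(S,F \right)} = \frac{-7 + F}{F + S}$
$7 H{\left(10,-9 \right)} - 56 = 7 \frac{-7 - 9}{-9 + 10} - 56 = 7 \cdot 1^{-1} \left(-16\right) - 56 = 7 \cdot 1 \left(-16\right) - 56 = 7 \left(-16\right) - 56 = -112 - 56 = -168$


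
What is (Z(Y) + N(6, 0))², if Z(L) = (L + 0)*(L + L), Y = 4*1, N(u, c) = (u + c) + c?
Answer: 1444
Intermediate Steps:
N(u, c) = u + 2*c (N(u, c) = (c + u) + c = u + 2*c)
Y = 4
Z(L) = 2*L² (Z(L) = L*(2*L) = 2*L²)
(Z(Y) + N(6, 0))² = (2*4² + (6 + 2*0))² = (2*16 + (6 + 0))² = (32 + 6)² = 38² = 1444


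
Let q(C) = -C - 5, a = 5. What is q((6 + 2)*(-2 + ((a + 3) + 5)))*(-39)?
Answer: 3627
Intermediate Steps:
q(C) = -5 - C
q((6 + 2)*(-2 + ((a + 3) + 5)))*(-39) = (-5 - (6 + 2)*(-2 + ((5 + 3) + 5)))*(-39) = (-5 - 8*(-2 + (8 + 5)))*(-39) = (-5 - 8*(-2 + 13))*(-39) = (-5 - 8*11)*(-39) = (-5 - 1*88)*(-39) = (-5 - 88)*(-39) = -93*(-39) = 3627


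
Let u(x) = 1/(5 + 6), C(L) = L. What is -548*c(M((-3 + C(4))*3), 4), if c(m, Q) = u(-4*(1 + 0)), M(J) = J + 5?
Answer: -548/11 ≈ -49.818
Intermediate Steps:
M(J) = 5 + J
u(x) = 1/11
c(m, Q) = 1/11
-548*c(M((-3 + C(4))*3), 4) = -548*1/11 = -548/11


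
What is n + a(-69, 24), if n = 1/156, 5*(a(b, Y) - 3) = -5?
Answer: 313/156 ≈ 2.0064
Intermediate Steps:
a(b, Y) = 2 (a(b, Y) = 3 + (⅕)*(-5) = 3 - 1 = 2)
n = 1/156 ≈ 0.0064103
n + a(-69, 24) = 1/156 + 2 = 313/156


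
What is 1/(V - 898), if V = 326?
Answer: -1/572 ≈ -0.0017483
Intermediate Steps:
1/(V - 898) = 1/(326 - 898) = 1/(-572) = -1/572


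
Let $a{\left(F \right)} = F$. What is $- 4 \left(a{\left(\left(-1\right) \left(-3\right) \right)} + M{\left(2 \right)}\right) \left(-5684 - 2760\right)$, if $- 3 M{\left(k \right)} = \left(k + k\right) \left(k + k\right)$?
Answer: $- \frac{236432}{3} \approx -78811.0$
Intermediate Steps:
$M{\left(k \right)} = - \frac{4 k^{2}}{3}$ ($M{\left(k \right)} = - \frac{\left(k + k\right) \left(k + k\right)}{3} = - \frac{2 k 2 k}{3} = - \frac{4 k^{2}}{3}$)
$- 4 \left(a{\left(\left(-1\right) \left(-3\right) \right)} + M{\left(2 \right)}\right) \left(-5684 - 2760\right) = - 4 \left(\left(-1\right) \left(-3\right) - \frac{4 \cdot 2^{2}}{3}\right) \left(-5684 - 2760\right) = - 4 \left(3 - \frac{16}{3}\right) \left(-5684 - 2760\right) = - 4 \left(3 - \frac{16}{3}\right) \left(-8444\right) = \left(-4\right) \left(- \frac{7}{3}\right) \left(-8444\right) = \frac{28}{3} \left(-8444\right) = - \frac{236432}{3}$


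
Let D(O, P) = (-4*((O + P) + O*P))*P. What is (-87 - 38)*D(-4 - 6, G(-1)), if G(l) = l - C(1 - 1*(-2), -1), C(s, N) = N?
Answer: 0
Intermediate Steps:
G(l) = 1 + l (G(l) = l - 1*(-1) = l + 1 = 1 + l)
D(O, P) = P*(-4*O - 4*P - 4*O*P) (D(O, P) = (-4*(O + P + O*P))*P = (-4*O - 4*P - 4*O*P)*P = P*(-4*O - 4*P - 4*O*P))
(-87 - 38)*D(-4 - 6, G(-1)) = (-87 - 38)*(-4*(1 - 1)*((-4 - 6) + (1 - 1) + (-4 - 6)*(1 - 1))) = -(-500)*0*(-10 + 0 - 10*0) = -(-500)*0*(-10 + 0 + 0) = -(-500)*0*(-10) = -125*0 = 0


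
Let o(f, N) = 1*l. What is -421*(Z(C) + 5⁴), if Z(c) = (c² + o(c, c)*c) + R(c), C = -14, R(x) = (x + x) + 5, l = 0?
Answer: -335958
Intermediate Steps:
R(x) = 5 + 2*x (R(x) = 2*x + 5 = 5 + 2*x)
o(f, N) = 0 (o(f, N) = 1*0 = 0)
Z(c) = 5 + c² + 2*c (Z(c) = (c² + 0*c) + (5 + 2*c) = (c² + 0) + (5 + 2*c) = c² + (5 + 2*c) = 5 + c² + 2*c)
-421*(Z(C) + 5⁴) = -421*((5 + (-14)² + 2*(-14)) + 5⁴) = -421*((5 + 196 - 28) + 625) = -421*(173 + 625) = -421*798 = -335958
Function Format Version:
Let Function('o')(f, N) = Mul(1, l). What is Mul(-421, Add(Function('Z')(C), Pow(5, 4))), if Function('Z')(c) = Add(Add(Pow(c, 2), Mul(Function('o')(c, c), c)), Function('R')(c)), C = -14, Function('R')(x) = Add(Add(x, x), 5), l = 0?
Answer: -335958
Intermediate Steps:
Function('R')(x) = Add(5, Mul(2, x)) (Function('R')(x) = Add(Mul(2, x), 5) = Add(5, Mul(2, x)))
Function('o')(f, N) = 0 (Function('o')(f, N) = Mul(1, 0) = 0)
Function('Z')(c) = Add(5, Pow(c, 2), Mul(2, c)) (Function('Z')(c) = Add(Add(Pow(c, 2), Mul(0, c)), Add(5, Mul(2, c))) = Add(Add(Pow(c, 2), 0), Add(5, Mul(2, c))) = Add(Pow(c, 2), Add(5, Mul(2, c))) = Add(5, Pow(c, 2), Mul(2, c)))
Mul(-421, Add(Function('Z')(C), Pow(5, 4))) = Mul(-421, Add(Add(5, Pow(-14, 2), Mul(2, -14)), Pow(5, 4))) = Mul(-421, Add(Add(5, 196, -28), 625)) = Mul(-421, Add(173, 625)) = Mul(-421, 798) = -335958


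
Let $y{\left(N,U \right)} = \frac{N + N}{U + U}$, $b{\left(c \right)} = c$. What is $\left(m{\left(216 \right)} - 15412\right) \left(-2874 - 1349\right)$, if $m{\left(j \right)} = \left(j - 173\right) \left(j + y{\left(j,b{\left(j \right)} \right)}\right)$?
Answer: $25680063$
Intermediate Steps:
$y{\left(N,U \right)} = \frac{N}{U}$ ($y{\left(N,U \right)} = \frac{2 N}{2 U} = 2 N \frac{1}{2 U} = \frac{N}{U}$)
$m{\left(j \right)} = \left(1 + j\right) \left(-173 + j\right)$ ($m{\left(j \right)} = \left(j - 173\right) \left(j + \frac{j}{j}\right) = \left(-173 + j\right) \left(j + 1\right) = \left(-173 + j\right) \left(1 + j\right) = \left(1 + j\right) \left(-173 + j\right)$)
$\left(m{\left(216 \right)} - 15412\right) \left(-2874 - 1349\right) = \left(\left(-173 + 216^{2} - 37152\right) - 15412\right) \left(-2874 - 1349\right) = \left(\left(-173 + 46656 - 37152\right) - 15412\right) \left(-4223\right) = \left(9331 - 15412\right) \left(-4223\right) = \left(-6081\right) \left(-4223\right) = 25680063$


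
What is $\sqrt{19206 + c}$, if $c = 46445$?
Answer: $\sqrt{65651} \approx 256.22$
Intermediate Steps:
$\sqrt{19206 + c} = \sqrt{19206 + 46445} = \sqrt{65651}$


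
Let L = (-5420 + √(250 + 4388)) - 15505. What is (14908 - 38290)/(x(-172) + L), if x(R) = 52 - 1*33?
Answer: 244412046/218528099 + 11691*√4638/218528099 ≈ 1.1221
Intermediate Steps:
x(R) = 19 (x(R) = 52 - 33 = 19)
L = -20925 + √4638 (L = (-5420 + √4638) - 15505 = -20925 + √4638 ≈ -20857.)
(14908 - 38290)/(x(-172) + L) = (14908 - 38290)/(19 + (-20925 + √4638)) = -23382/(-20906 + √4638)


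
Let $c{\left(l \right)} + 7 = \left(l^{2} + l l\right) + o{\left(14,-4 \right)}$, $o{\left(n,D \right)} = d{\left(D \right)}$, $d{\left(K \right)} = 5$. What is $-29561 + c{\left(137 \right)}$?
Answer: $7975$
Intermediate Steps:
$o{\left(n,D \right)} = 5$
$c{\left(l \right)} = -2 + 2 l^{2}$ ($c{\left(l \right)} = -7 + \left(\left(l^{2} + l l\right) + 5\right) = -7 + \left(\left(l^{2} + l^{2}\right) + 5\right) = -7 + \left(2 l^{2} + 5\right) = -7 + \left(5 + 2 l^{2}\right) = -2 + 2 l^{2}$)
$-29561 + c{\left(137 \right)} = -29561 - \left(2 - 2 \cdot 137^{2}\right) = -29561 + \left(-2 + 2 \cdot 18769\right) = -29561 + \left(-2 + 37538\right) = -29561 + 37536 = 7975$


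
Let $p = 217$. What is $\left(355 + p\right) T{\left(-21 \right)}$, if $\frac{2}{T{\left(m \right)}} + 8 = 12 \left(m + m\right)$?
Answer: $- \frac{143}{64} \approx -2.2344$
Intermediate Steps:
$T{\left(m \right)} = \frac{2}{-8 + 24 m}$ ($T{\left(m \right)} = \frac{2}{-8 + 12 \left(m + m\right)} = \frac{2}{-8 + 12 \cdot 2 m} = \frac{2}{-8 + 24 m}$)
$\left(355 + p\right) T{\left(-21 \right)} = \left(355 + 217\right) \frac{1}{4 \left(-1 + 3 \left(-21\right)\right)} = 572 \frac{1}{4 \left(-1 - 63\right)} = 572 \frac{1}{4 \left(-64\right)} = 572 \cdot \frac{1}{4} \left(- \frac{1}{64}\right) = 572 \left(- \frac{1}{256}\right) = - \frac{143}{64}$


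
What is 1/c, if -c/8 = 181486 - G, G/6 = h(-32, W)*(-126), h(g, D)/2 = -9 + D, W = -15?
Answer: -1/1161584 ≈ -8.6089e-7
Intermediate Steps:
h(g, D) = -18 + 2*D (h(g, D) = 2*(-9 + D) = -18 + 2*D)
G = 36288 (G = 6*((-18 + 2*(-15))*(-126)) = 6*((-18 - 30)*(-126)) = 6*(-48*(-126)) = 6*6048 = 36288)
c = -1161584 (c = -8*(181486 - 1*36288) = -8*(181486 - 36288) = -8*145198 = -1161584)
1/c = 1/(-1161584) = -1/1161584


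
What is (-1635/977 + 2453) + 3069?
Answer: 5393359/977 ≈ 5520.3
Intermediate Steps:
(-1635/977 + 2453) + 3069 = 2394946/977 + 3069 = 5393359/977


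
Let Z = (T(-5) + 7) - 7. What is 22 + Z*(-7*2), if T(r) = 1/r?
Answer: 124/5 ≈ 24.800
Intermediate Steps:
Z = -1/5 (Z = (1/(-5) + 7) - 7 = (-1/5 + 7) - 7 = 34/5 - 7 = -1/5 ≈ -0.20000)
22 + Z*(-7*2) = 22 - (-7)*2/5 = 22 - 1/5*(-14) = 22 + 14/5 = 124/5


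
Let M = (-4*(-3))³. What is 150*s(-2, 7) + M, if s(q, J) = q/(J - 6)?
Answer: 1428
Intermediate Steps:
M = 1728 (M = 12³ = 1728)
s(q, J) = q/(-6 + J)
150*s(-2, 7) + M = 150*(-2/(-6 + 7)) + 1728 = 150*(-2/1) + 1728 = 150*(-2*1) + 1728 = 150*(-2) + 1728 = -300 + 1728 = 1428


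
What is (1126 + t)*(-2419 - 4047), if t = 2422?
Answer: -22941368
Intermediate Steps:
(1126 + t)*(-2419 - 4047) = (1126 + 2422)*(-2419 - 4047) = 3548*(-6466) = -22941368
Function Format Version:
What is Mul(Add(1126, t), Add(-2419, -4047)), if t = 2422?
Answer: -22941368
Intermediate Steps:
Mul(Add(1126, t), Add(-2419, -4047)) = Mul(Add(1126, 2422), Add(-2419, -4047)) = Mul(3548, -6466) = -22941368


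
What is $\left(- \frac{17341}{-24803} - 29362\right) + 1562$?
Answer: $- \frac{689506059}{24803} \approx -27799.0$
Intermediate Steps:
$\left(- \frac{17341}{-24803} - 29362\right) + 1562 = \left(\left(-17341\right) \left(- \frac{1}{24803}\right) - 29362\right) + 1562 = \left(\frac{17341}{24803} - 29362\right) + 1562 = - \frac{728248345}{24803} + 1562 = - \frac{689506059}{24803}$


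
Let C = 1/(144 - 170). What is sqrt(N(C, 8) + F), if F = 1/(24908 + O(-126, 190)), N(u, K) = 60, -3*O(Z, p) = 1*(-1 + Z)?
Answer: 3*sqrt(129242813)/4403 ≈ 7.7460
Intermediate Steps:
O(Z, p) = 1/3 - Z/3 (O(Z, p) = -(-1 + Z)/3 = 1/3 - Z/3)
C = -1/26 (C = 1/(-26) = -1/26 ≈ -0.038462)
F = 3/74851 (F = 1/(24908 + (1/3 - 1/3*(-126))) = 1/(24908 + (1/3 + 42)) = 1/(24908 + 127/3) = 1/(74851/3) = 3/74851 ≈ 4.0080e-5)
sqrt(N(C, 8) + F) = sqrt(60 + 3/74851) = sqrt(4491063/74851) = 3*sqrt(129242813)/4403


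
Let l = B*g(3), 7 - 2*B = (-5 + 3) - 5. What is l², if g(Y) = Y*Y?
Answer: 3969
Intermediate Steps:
g(Y) = Y²
B = 7 (B = 7/2 - ((-5 + 3) - 5)/2 = 7/2 - (-2 - 5)/2 = 7/2 - ½*(-7) = 7/2 + 7/2 = 7)
l = 63 (l = 7*3² = 7*9 = 63)
l² = 63² = 3969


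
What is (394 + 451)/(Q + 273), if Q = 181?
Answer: 845/454 ≈ 1.8612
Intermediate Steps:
(394 + 451)/(Q + 273) = (394 + 451)/(181 + 273) = 845/454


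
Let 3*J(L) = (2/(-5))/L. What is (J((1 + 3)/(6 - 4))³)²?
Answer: 1/11390625 ≈ 8.7791e-8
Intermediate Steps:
J(L) = -2/(15*L) (J(L) = ((2/(-5))/L)/3 = ((2*(-⅕))/L)/3 = (-2/(5*L))/3 = -2/(15*L))
(J((1 + 3)/(6 - 4))³)² = ((-2*(6 - 4)/(1 + 3)/15)³)² = ((-2/(15*(4/2)))³)² = ((-2/(15*(4*(½))))³)² = ((-2/15/2)³)² = ((-2/15*½)³)² = ((-1/15)³)² = (-1/3375)² = 1/11390625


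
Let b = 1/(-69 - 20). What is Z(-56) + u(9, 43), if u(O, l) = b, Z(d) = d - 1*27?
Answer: -7388/89 ≈ -83.011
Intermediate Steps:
Z(d) = -27 + d (Z(d) = d - 27 = -27 + d)
b = -1/89 (b = 1/(-89) = -1/89 ≈ -0.011236)
u(O, l) = -1/89
Z(-56) + u(9, 43) = (-27 - 56) - 1/89 = -83 - 1/89 = -7388/89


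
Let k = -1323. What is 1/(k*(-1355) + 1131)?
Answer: 1/1793796 ≈ 5.5748e-7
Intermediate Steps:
1/(k*(-1355) + 1131) = 1/(-1323*(-1355) + 1131) = 1/(1792665 + 1131) = 1/1793796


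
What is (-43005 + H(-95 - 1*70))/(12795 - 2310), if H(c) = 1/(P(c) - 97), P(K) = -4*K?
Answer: -24211814/5903055 ≈ -4.1016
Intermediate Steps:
H(c) = 1/(-97 - 4*c) (H(c) = 1/(-4*c - 97) = 1/(-97 - 4*c))
(-43005 + H(-95 - 1*70))/(12795 - 2310) = (-43005 - 1/(97 + 4*(-95 - 1*70)))/(12795 - 2310) = (-43005 - 1/(97 + 4*(-95 - 70)))/10485 = (-43005 - 1/(97 + 4*(-165)))*(1/10485) = (-43005 - 1/(97 - 660))*(1/10485) = (-43005 - 1/(-563))*(1/10485) = (-43005 - 1*(-1/563))*(1/10485) = (-43005 + 1/563)*(1/10485) = -24211814/563*1/10485 = -24211814/5903055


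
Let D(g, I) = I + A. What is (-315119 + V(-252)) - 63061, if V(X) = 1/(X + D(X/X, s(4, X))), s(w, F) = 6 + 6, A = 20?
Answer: -83199601/220 ≈ -3.7818e+5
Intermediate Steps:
s(w, F) = 12
D(g, I) = 20 + I (D(g, I) = I + 20 = 20 + I)
V(X) = 1/(32 + X) (V(X) = 1/(X + (20 + 12)) = 1/(X + 32) = 1/(32 + X))
(-315119 + V(-252)) - 63061 = (-315119 + 1/(32 - 252)) - 63061 = (-315119 + 1/(-220)) - 63061 = (-315119 - 1/220) - 63061 = -69326181/220 - 63061 = -83199601/220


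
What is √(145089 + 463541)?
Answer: 11*√5030 ≈ 780.15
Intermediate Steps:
√(145089 + 463541) = √608630 = 11*√5030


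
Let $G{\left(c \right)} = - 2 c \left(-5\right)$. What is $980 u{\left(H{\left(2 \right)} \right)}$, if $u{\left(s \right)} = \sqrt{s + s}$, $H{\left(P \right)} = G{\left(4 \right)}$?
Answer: $3920 \sqrt{5} \approx 8765.4$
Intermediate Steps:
$G{\left(c \right)} = 10 c$
$H{\left(P \right)} = 40$ ($H{\left(P \right)} = 10 \cdot 4 = 40$)
$u{\left(s \right)} = \sqrt{2} \sqrt{s}$ ($u{\left(s \right)} = \sqrt{2 s} = \sqrt{2} \sqrt{s}$)
$980 u{\left(H{\left(2 \right)} \right)} = 980 \sqrt{2} \sqrt{40} = 980 \sqrt{2} \cdot 2 \sqrt{10} = 980 \cdot 4 \sqrt{5} = 3920 \sqrt{5}$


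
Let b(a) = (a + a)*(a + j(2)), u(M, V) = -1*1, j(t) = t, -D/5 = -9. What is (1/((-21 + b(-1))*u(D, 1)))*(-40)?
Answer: -40/23 ≈ -1.7391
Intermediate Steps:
D = 45 (D = -5*(-9) = 45)
u(M, V) = -1
b(a) = 2*a*(2 + a) (b(a) = (a + a)*(a + 2) = (2*a)*(2 + a) = 2*a*(2 + a))
(1/((-21 + b(-1))*u(D, 1)))*(-40) = (1/(-21 + 2*(-1)*(2 - 1)*(-1)))*(-40) = (-1/(-21 + 2*(-1)*1))*(-40) = (-1/(-21 - 2))*(-40) = (-1/(-23))*(-40) = -1/23*(-1)*(-40) = (1/23)*(-40) = -40/23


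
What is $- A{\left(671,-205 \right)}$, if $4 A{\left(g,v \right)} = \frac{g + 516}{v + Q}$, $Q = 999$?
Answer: $- \frac{1187}{3176} \approx -0.37374$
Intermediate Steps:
$A{\left(g,v \right)} = \frac{516 + g}{4 \left(999 + v\right)}$ ($A{\left(g,v \right)} = \frac{\left(g + 516\right) \frac{1}{v + 999}}{4} = \frac{\left(516 + g\right) \frac{1}{999 + v}}{4} = \frac{\frac{1}{999 + v} \left(516 + g\right)}{4} = \frac{516 + g}{4 \left(999 + v\right)}$)
$- A{\left(671,-205 \right)} = - \frac{516 + 671}{4 \left(999 - 205\right)} = - \frac{1187}{4 \cdot 794} = \left(-1\right) \frac{1187}{3176} = - \frac{1187}{3176}$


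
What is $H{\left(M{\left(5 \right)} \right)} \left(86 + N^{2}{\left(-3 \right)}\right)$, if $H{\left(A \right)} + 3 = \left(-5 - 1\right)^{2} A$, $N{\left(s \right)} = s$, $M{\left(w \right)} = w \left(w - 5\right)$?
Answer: $-285$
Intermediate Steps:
$M{\left(w \right)} = w \left(-5 + w\right)$
$H{\left(A \right)} = -3 + 36 A$ ($H{\left(A \right)} = -3 + \left(-5 - 1\right)^{2} A = -3 + \left(-6\right)^{2} A = -3 + 36 A$)
$H{\left(M{\left(5 \right)} \right)} \left(86 + N^{2}{\left(-3 \right)}\right) = \left(-3 + 36 \cdot 5 \left(-5 + 5\right)\right) \left(86 + \left(-3\right)^{2}\right) = \left(-3 + 36 \cdot 5 \cdot 0\right) \left(86 + 9\right) = \left(-3 + 36 \cdot 0\right) 95 = \left(-3 + 0\right) 95 = \left(-3\right) 95 = -285$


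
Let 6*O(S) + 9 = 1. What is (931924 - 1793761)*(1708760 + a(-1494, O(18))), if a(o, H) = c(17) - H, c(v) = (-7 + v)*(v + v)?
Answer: -1472966765816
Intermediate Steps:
c(v) = 2*v*(-7 + v) (c(v) = (-7 + v)*(2*v) = 2*v*(-7 + v))
O(S) = -4/3 (O(S) = -3/2 + (⅙)*1 = -3/2 + ⅙ = -4/3)
a(o, H) = 340 - H (a(o, H) = 2*17*(-7 + 17) - H = 2*17*10 - H = 340 - H)
(931924 - 1793761)*(1708760 + a(-1494, O(18))) = (931924 - 1793761)*(1708760 + (340 - 1*(-4/3))) = -861837*(1708760 + (340 + 4/3)) = -861837*(1708760 + 1024/3) = -861837*5127304/3 = -1472966765816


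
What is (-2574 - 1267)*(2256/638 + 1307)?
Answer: -1605772301/319 ≈ -5.0338e+6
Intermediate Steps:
(-2574 - 1267)*(2256/638 + 1307) = -3841*(2256*(1/638) + 1307) = -3841*(1128/319 + 1307) = -3841*418061/319 = -1605772301/319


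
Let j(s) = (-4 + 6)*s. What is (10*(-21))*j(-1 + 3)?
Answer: -840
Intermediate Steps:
j(s) = 2*s
(10*(-21))*j(-1 + 3) = (10*(-21))*(2*(-1 + 3)) = -420*2 = -210*4 = -840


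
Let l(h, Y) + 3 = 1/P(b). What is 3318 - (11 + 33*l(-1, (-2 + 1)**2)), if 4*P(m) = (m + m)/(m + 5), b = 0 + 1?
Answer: 3010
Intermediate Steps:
b = 1
P(m) = m/(2*(5 + m)) (P(m) = ((m + m)/(m + 5))/4 = ((2*m)/(5 + m))/4 = (2*m/(5 + m))/4 = m/(2*(5 + m)))
l(h, Y) = 9 (l(h, Y) = -3 + 1/((1/2)*1/(5 + 1)) = -3 + 1/((1/2)*1/6) = -3 + 1/((1/2)*1*(1/6)) = -3 + 1/(1/12) = -3 + 12 = 9)
3318 - (11 + 33*l(-1, (-2 + 1)**2)) = 3318 - (11 + 33*9) = 3318 - (11 + 297) = 3318 - 1*308 = 3318 - 308 = 3010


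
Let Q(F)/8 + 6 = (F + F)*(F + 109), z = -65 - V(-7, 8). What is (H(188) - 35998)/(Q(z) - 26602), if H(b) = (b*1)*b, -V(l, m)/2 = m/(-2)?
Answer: 327/34349 ≈ 0.0095199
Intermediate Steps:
V(l, m) = m (V(l, m) = -2*m/(-2) = -2*m*(-1)/2 = -(-1)*m = m)
H(b) = b**2 (H(b) = b*b = b**2)
z = -73 (z = -65 - 1*8 = -65 - 8 = -73)
Q(F) = -48 + 16*F*(109 + F) (Q(F) = -48 + 8*((F + F)*(F + 109)) = -48 + 8*((2*F)*(109 + F)) = -48 + 8*(2*F*(109 + F)) = -48 + 16*F*(109 + F))
(H(188) - 35998)/(Q(z) - 26602) = (188**2 - 35998)/((-48 + 16*(-73)**2 + 1744*(-73)) - 26602) = (35344 - 35998)/((-48 + 16*5329 - 127312) - 26602) = -654/((-48 + 85264 - 127312) - 26602) = -654/(-42096 - 26602) = -654/(-68698) = -654*(-1/68698) = 327/34349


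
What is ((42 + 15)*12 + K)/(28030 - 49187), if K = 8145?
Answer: -8829/21157 ≈ -0.41731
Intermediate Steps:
((42 + 15)*12 + K)/(28030 - 49187) = ((42 + 15)*12 + 8145)/(28030 - 49187) = (57*12 + 8145)/(-21157) = (684 + 8145)*(-1/21157) = 8829*(-1/21157) = -8829/21157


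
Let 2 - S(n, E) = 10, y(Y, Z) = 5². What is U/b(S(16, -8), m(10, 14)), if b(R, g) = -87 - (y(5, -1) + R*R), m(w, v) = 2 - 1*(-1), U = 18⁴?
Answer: -6561/11 ≈ -596.45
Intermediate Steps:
y(Y, Z) = 25
S(n, E) = -8 (S(n, E) = 2 - 1*10 = 2 - 10 = -8)
U = 104976
m(w, v) = 3 (m(w, v) = 2 + 1 = 3)
b(R, g) = -112 - R² (b(R, g) = -87 - (25 + R*R) = -87 - (25 + R²) = -87 + (-25 - R²) = -112 - R²)
U/b(S(16, -8), m(10, 14)) = 104976/(-112 - 1*(-8)²) = 104976/(-112 - 1*64) = 104976/(-112 - 64) = 104976/(-176) = 104976*(-1/176) = -6561/11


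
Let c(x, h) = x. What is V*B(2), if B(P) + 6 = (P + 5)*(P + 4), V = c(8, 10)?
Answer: 288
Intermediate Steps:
V = 8
B(P) = -6 + (4 + P)*(5 + P) (B(P) = -6 + (P + 5)*(P + 4) = -6 + (5 + P)*(4 + P) = -6 + (4 + P)*(5 + P))
V*B(2) = 8*(14 + 2² + 9*2) = 8*(14 + 4 + 18) = 8*36 = 288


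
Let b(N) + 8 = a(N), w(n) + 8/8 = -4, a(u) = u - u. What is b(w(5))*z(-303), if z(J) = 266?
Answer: -2128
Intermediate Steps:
a(u) = 0
w(n) = -5 (w(n) = -1 - 4 = -5)
b(N) = -8 (b(N) = -8 + 0 = -8)
b(w(5))*z(-303) = -8*266 = -2128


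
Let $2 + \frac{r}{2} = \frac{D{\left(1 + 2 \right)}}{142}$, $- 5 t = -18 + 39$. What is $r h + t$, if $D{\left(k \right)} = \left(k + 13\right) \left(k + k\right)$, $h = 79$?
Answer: $- \frac{75751}{355} \approx -213.38$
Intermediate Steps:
$D{\left(k \right)} = 2 k \left(13 + k\right)$ ($D{\left(k \right)} = \left(13 + k\right) 2 k = 2 k \left(13 + k\right)$)
$t = - \frac{21}{5}$ ($t = - \frac{-18 + 39}{5} = \left(- \frac{1}{5}\right) 21 = - \frac{21}{5} \approx -4.2$)
$r = - \frac{188}{71}$ ($r = -4 + 2 \frac{2 \left(1 + 2\right) \left(13 + \left(1 + 2\right)\right)}{142} = -4 + 2 \cdot 2 \cdot 3 \left(13 + 3\right) \frac{1}{142} = -4 + 2 \cdot 2 \cdot 3 \cdot 16 \cdot \frac{1}{142} = -4 + 2 \cdot 96 \cdot \frac{1}{142} = -4 + 2 \cdot \frac{48}{71} = -4 + \frac{96}{71} = - \frac{188}{71} \approx -2.6479$)
$r h + t = \left(- \frac{188}{71}\right) 79 - \frac{21}{5} = - \frac{14852}{71} - \frac{21}{5} = - \frac{75751}{355}$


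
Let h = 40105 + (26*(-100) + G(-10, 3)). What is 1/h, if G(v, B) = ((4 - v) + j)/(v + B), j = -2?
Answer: 7/262523 ≈ 2.6664e-5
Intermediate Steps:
G(v, B) = (2 - v)/(B + v) (G(v, B) = ((4 - v) - 2)/(v + B) = (2 - v)/(B + v))
h = 262523/7 (h = 40105 + (26*(-100) + (2 - 1*(-10))/(3 - 10)) = 40105 + (-2600 + (2 + 10)/(-7)) = 40105 + (-2600 - ⅐*12) = 40105 + (-2600 - 12/7) = 40105 - 18212/7 = 262523/7 ≈ 37503.)
1/h = 1/(262523/7) = 7/262523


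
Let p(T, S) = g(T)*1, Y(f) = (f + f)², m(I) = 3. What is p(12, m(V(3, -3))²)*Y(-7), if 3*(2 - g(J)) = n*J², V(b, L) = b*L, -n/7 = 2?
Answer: 132104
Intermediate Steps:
n = -14 (n = -7*2 = -14)
V(b, L) = L*b
g(J) = 2 + 14*J²/3 (g(J) = 2 - (-14)*J²/3 = 2 + 14*J²/3)
Y(f) = 4*f² (Y(f) = (2*f)² = 4*f²)
p(T, S) = 2 + 14*T²/3 (p(T, S) = (2 + 14*T²/3)*1 = 2 + 14*T²/3)
p(12, m(V(3, -3))²)*Y(-7) = (2 + (14/3)*12²)*(4*(-7)²) = (2 + (14/3)*144)*(4*49) = (2 + 672)*196 = 674*196 = 132104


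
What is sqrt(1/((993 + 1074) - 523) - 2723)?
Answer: I*sqrt(1622864046)/772 ≈ 52.182*I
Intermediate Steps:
sqrt(1/((993 + 1074) - 523) - 2723) = sqrt(1/(2067 - 523) - 2723) = sqrt(1/1544 - 2723) = sqrt(-4204311/1544) = I*sqrt(1622864046)/772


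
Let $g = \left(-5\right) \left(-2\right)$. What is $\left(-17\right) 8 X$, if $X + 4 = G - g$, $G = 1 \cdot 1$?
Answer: $1768$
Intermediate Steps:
$g = 10$
$G = 1$
$X = -13$ ($X = -4 + \left(1 - 10\right) = -4 - 9 = -13$)
$\left(-17\right) 8 X = \left(-17\right) 8 \left(-13\right) = \left(-136\right) \left(-13\right) = 1768$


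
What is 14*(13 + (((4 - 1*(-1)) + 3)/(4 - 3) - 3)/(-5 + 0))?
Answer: 168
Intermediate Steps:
14*(13 + (((4 - 1*(-1)) + 3)/(4 - 3) - 3)/(-5 + 0)) = 14*(13 + (((4 + 1) + 3)/1 - 3)/(-5)) = 14*(13 + ((5 + 3)*1 - 3)*(-⅕)) = 14*(13 + (8*1 - 3)*(-⅕)) = 14*(13 + (8 - 3)*(-⅕)) = 14*(13 + 5*(-⅕)) = 14*(13 - 1) = 14*12 = 168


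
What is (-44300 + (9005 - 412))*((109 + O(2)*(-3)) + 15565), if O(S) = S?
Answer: -559457276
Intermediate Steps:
(-44300 + (9005 - 412))*((109 + O(2)*(-3)) + 15565) = (-44300 + (9005 - 412))*((109 + 2*(-3)) + 15565) = (-44300 + 8593)*((109 - 6) + 15565) = -35707*(103 + 15565) = -35707*15668 = -559457276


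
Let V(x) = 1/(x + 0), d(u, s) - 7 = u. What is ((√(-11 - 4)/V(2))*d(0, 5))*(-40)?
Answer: -560*I*√15 ≈ -2168.9*I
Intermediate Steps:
d(u, s) = 7 + u
V(x) = 1/x
((√(-11 - 4)/V(2))*d(0, 5))*(-40) = ((√(-11 - 4)/(1/2))*(7 + 0))*(-40) = ((√(-15)/(½))*7)*(-40) = (((I*√15)*2)*7)*(-40) = ((2*I*√15)*7)*(-40) = (14*I*√15)*(-40) = -560*I*√15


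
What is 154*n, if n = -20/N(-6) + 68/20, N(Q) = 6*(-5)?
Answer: 9394/15 ≈ 626.27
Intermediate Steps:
N(Q) = -30
n = 61/15 (n = -20/(-30) + 68/20 = -20*(-1/30) + 68*(1/20) = ⅔ + 17/5 = 61/15 ≈ 4.0667)
154*n = 154*(61/15) = 9394/15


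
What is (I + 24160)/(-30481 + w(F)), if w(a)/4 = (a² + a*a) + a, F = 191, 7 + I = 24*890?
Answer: 15171/87377 ≈ 0.17363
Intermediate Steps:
I = 21353 (I = -7 + 24*890 = -7 + 21360 = 21353)
w(a) = 4*a + 8*a² (w(a) = 4*((a² + a*a) + a) = 4*((a² + a²) + a) = 4*(2*a² + a) = 4*(a + 2*a²) = 4*a + 8*a²)
(I + 24160)/(-30481 + w(F)) = (21353 + 24160)/(-30481 + 4*191*(1 + 2*191)) = 45513/(-30481 + 4*191*(1 + 382)) = 45513/(-30481 + 4*191*383) = 45513/(-30481 + 292612) = 45513/262131 = 45513*(1/262131) = 15171/87377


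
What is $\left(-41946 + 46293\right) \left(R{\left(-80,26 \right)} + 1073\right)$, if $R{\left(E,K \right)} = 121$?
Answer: $5190318$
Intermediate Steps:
$\left(-41946 + 46293\right) \left(R{\left(-80,26 \right)} + 1073\right) = \left(-41946 + 46293\right) \left(121 + 1073\right) = 4347 \cdot 1194 = 5190318$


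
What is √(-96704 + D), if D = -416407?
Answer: I*√513111 ≈ 716.32*I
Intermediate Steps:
√(-96704 + D) = √(-96704 - 416407) = √(-513111) = I*√513111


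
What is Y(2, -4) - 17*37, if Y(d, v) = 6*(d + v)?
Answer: -641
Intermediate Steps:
Y(d, v) = 6*d + 6*v
Y(2, -4) - 17*37 = (6*2 + 6*(-4)) - 17*37 = (12 - 24) - 629 = -12 - 629 = -641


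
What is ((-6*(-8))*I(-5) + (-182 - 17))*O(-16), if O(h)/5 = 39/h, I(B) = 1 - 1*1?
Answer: 38805/16 ≈ 2425.3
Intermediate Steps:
I(B) = 0 (I(B) = 1 - 1 = 0)
O(h) = 195/h (O(h) = 5*(39/h) = 195/h)
((-6*(-8))*I(-5) + (-182 - 17))*O(-16) = (-6*(-8)*0 + (-182 - 17))*(195/(-16)) = (48*0 - 199)*(195*(-1/16)) = (0 - 199)*(-195/16) = -199*(-195/16) = 38805/16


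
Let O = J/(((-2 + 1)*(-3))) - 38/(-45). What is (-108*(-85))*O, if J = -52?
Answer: -151368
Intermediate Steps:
O = -742/45 (O = -52*(-1/(3*(-2 + 1))) - 38/(-45) = -52/((-1*(-3))) - 38*(-1/45) = -52/3 + 38/45 = -742/45 ≈ -16.489)
(-108*(-85))*O = -108*(-85)*(-742/45) = 9180*(-742/45) = -151368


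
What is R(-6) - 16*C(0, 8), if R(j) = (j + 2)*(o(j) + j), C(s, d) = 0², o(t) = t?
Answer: 48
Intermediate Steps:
C(s, d) = 0
R(j) = 2*j*(2 + j) (R(j) = (j + 2)*(j + j) = (2 + j)*(2*j) = 2*j*(2 + j))
R(-6) - 16*C(0, 8) = 2*(-6)*(2 - 6) - 16*0 = 2*(-6)*(-4) + 0 = 48 + 0 = 48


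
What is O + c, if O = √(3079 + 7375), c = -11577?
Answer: -11577 + √10454 ≈ -11475.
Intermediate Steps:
O = √10454 ≈ 102.24
O + c = √10454 - 11577 = -11577 + √10454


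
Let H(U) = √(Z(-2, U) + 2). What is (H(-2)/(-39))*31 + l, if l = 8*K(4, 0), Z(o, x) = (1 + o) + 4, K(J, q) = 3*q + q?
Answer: -31*√5/39 ≈ -1.7774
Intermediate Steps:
K(J, q) = 4*q
Z(o, x) = 5 + o
H(U) = √5 (H(U) = √((5 - 2) + 2) = √(3 + 2) = √5)
l = 0 (l = 8*(4*0) = 8*0 = 0)
(H(-2)/(-39))*31 + l = (√5/(-39))*31 + 0 = (√5*(-1/39))*31 + 0 = -√5/39*31 + 0 = -31*√5/39 + 0 = -31*√5/39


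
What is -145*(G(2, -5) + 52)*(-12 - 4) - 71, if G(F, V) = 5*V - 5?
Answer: 50969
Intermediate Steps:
G(F, V) = -5 + 5*V
-145*(G(2, -5) + 52)*(-12 - 4) - 71 = -145*((-5 + 5*(-5)) + 52)*(-12 - 4) - 71 = -145*((-5 - 25) + 52)*(-16) - 71 = -145*(-30 + 52)*(-16) - 71 = -3190*(-16) - 71 = -145*(-352) - 71 = 51040 - 71 = 50969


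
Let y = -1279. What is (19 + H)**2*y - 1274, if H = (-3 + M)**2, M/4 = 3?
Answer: -12791274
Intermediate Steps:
M = 12 (M = 4*3 = 12)
H = 81 (H = (-3 + 12)**2 = 9**2 = 81)
(19 + H)**2*y - 1274 = (19 + 81)**2*(-1279) - 1274 = 100**2*(-1279) - 1274 = 10000*(-1279) - 1274 = -12790000 - 1274 = -12791274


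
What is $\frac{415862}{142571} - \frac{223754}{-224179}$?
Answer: $\frac{7360491696}{1880083777} \approx 3.915$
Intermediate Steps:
$\frac{415862}{142571} - \frac{223754}{-224179} = 415862 \cdot \frac{1}{142571} - - \frac{13162}{13187} = \frac{415862}{142571} + \frac{13162}{13187} = \frac{7360491696}{1880083777}$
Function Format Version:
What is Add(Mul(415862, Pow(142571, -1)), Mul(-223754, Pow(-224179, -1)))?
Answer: Rational(7360491696, 1880083777) ≈ 3.9150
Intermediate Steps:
Add(Mul(415862, Pow(142571, -1)), Mul(-223754, Pow(-224179, -1))) = Add(Mul(415862, Rational(1, 142571)), Mul(-223754, Rational(-1, 224179))) = Add(Rational(415862, 142571), Rational(13162, 13187)) = Rational(7360491696, 1880083777)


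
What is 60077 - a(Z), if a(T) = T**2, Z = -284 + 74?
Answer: 15977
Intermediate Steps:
Z = -210
60077 - a(Z) = 60077 - 1*(-210)**2 = 60077 - 1*44100 = 60077 - 44100 = 15977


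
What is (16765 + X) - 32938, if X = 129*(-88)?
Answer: -27525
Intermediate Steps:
X = -11352
(16765 + X) - 32938 = (16765 - 11352) - 32938 = 5413 - 32938 = -27525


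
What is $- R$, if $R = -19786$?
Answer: $19786$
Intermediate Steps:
$- R = \left(-1\right) \left(-19786\right) = 19786$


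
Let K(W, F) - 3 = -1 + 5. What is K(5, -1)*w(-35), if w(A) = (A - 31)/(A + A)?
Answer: 33/5 ≈ 6.6000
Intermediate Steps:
w(A) = (-31 + A)/(2*A) (w(A) = (-31 + A)/((2*A)) = (-31 + A)*(1/(2*A)) = (-31 + A)/(2*A))
K(W, F) = 7 (K(W, F) = 3 + (-1 + 5) = 3 + 4 = 7)
K(5, -1)*w(-35) = 7*((1/2)*(-31 - 35)/(-35)) = 7*((1/2)*(-1/35)*(-66)) = 7*(33/35) = 33/5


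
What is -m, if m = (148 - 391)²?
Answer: -59049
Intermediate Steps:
m = 59049 (m = (-243)² = 59049)
-m = -1*59049 = -59049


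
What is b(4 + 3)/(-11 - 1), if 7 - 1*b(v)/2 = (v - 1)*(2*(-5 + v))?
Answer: 17/6 ≈ 2.8333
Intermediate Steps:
b(v) = 14 - 2*(-1 + v)*(-10 + 2*v) (b(v) = 14 - 2*(v - 1)*2*(-5 + v) = 14 - 2*(-1 + v)*(-10 + 2*v))
b(4 + 3)/(-11 - 1) = (-6 - 4*(4 + 3)**2 + 24*(4 + 3))/(-11 - 1) = (-6 - 4*7**2 + 24*7)/(-12) = -(-6 - 4*49 + 168)/12 = -(-6 - 196 + 168)/12 = -1/12*(-34) = 17/6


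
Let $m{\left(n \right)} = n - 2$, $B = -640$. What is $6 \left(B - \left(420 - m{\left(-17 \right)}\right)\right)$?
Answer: $-6474$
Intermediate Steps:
$m{\left(n \right)} = -2 + n$ ($m{\left(n \right)} = n - 2 = -2 + n$)
$6 \left(B - \left(420 - m{\left(-17 \right)}\right)\right) = 6 \left(-640 - \left(420 - \left(-2 - 17\right)\right)\right) = 6 \left(-640 - \left(420 - -19\right)\right) = 6 \left(-640 - \left(420 + 19\right)\right) = 6 \left(-640 - 439\right) = 6 \left(-1079\right) = -6474$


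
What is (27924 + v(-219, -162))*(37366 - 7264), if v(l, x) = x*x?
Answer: 1630565136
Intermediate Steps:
v(l, x) = x**2
(27924 + v(-219, -162))*(37366 - 7264) = (27924 + (-162)**2)*(37366 - 7264) = (27924 + 26244)*30102 = 54168*30102 = 1630565136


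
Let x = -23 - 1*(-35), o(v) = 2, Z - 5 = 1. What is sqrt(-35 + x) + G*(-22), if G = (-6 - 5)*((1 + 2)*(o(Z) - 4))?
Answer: -1452 + I*sqrt(23) ≈ -1452.0 + 4.7958*I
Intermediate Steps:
Z = 6 (Z = 5 + 1 = 6)
G = 66 (G = (-6 - 5)*((1 + 2)*(2 - 4)) = -33*(-2) = -11*(-6) = 66)
x = 12 (x = -23 + 35 = 12)
sqrt(-35 + x) + G*(-22) = sqrt(-35 + 12) + 66*(-22) = sqrt(-23) - 1452 = I*sqrt(23) - 1452 = -1452 + I*sqrt(23)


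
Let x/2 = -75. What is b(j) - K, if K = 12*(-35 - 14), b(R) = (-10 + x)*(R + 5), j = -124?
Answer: 19628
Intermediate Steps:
x = -150 (x = 2*(-75) = -150)
b(R) = -800 - 160*R (b(R) = (-10 - 150)*(R + 5) = -160*(5 + R) = -800 - 160*R)
K = -588 (K = 12*(-49) = -588)
b(j) - K = (-800 - 160*(-124)) - 1*(-588) = (-800 + 19840) + 588 = 19040 + 588 = 19628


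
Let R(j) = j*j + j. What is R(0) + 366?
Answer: 366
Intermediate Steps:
R(j) = j + j² (R(j) = j² + j = j + j²)
R(0) + 366 = 0*(1 + 0) + 366 = 0*1 + 366 = 0 + 366 = 366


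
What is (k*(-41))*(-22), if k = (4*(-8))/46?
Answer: -14432/23 ≈ -627.48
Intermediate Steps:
k = -16/23 (k = -32*1/46 = -16/23 ≈ -0.69565)
(k*(-41))*(-22) = -16/23*(-41)*(-22) = (656/23)*(-22) = -14432/23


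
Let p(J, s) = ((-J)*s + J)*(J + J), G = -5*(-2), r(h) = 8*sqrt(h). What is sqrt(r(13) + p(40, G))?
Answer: 2*sqrt(-7200 + 2*sqrt(13)) ≈ 169.62*I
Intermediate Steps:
G = 10
p(J, s) = 2*J*(J - J*s) (p(J, s) = (-J*s + J)*(2*J) = (J - J*s)*(2*J) = 2*J*(J - J*s))
sqrt(r(13) + p(40, G)) = sqrt(8*sqrt(13) + 2*40**2*(1 - 1*10)) = sqrt(8*sqrt(13) + 2*1600*(1 - 10)) = sqrt(8*sqrt(13) + 2*1600*(-9)) = sqrt(8*sqrt(13) - 28800) = sqrt(-28800 + 8*sqrt(13))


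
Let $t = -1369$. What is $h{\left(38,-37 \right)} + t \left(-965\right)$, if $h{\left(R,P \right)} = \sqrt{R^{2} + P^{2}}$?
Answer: $1321085 + \sqrt{2813} \approx 1.3211 \cdot 10^{6}$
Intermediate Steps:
$h{\left(R,P \right)} = \sqrt{P^{2} + R^{2}}$
$h{\left(38,-37 \right)} + t \left(-965\right) = \sqrt{\left(-37\right)^{2} + 38^{2}} - -1321085 = \sqrt{1369 + 1444} + 1321085 = \sqrt{2813} + 1321085 = 1321085 + \sqrt{2813}$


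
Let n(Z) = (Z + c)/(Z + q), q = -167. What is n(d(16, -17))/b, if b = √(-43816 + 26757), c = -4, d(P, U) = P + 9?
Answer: 3*I*√17059/346054 ≈ 0.0011323*I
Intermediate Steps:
d(P, U) = 9 + P
b = I*√17059 (b = √(-17059) = I*√17059 ≈ 130.61*I)
n(Z) = (-4 + Z)/(-167 + Z) (n(Z) = (Z - 4)/(Z - 167) = (-4 + Z)/(-167 + Z))
n(d(16, -17))/b = ((-4 + (9 + 16))/(-167 + (9 + 16)))/((I*√17059)) = ((-4 + 25)/(-167 + 25))*(-I*√17059/17059) = (21/(-142))*(-I*√17059/17059) = (-1/142*21)*(-I*√17059/17059) = -(-3)*I*√17059/346054 = 3*I*√17059/346054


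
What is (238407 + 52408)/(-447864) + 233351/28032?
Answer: 4014891091/523105152 ≈ 7.6751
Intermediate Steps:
(238407 + 52408)/(-447864) + 233351/28032 = 290815*(-1/447864) + 233351*(1/28032) = -290815/447864 + 233351/28032 = 4014891091/523105152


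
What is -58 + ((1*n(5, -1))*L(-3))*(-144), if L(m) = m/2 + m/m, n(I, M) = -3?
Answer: -274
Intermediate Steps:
L(m) = 1 + m/2 (L(m) = m*(1/2) + 1 = m/2 + 1 = 1 + m/2)
-58 + ((1*n(5, -1))*L(-3))*(-144) = -58 + ((1*(-3))*(1 + (1/2)*(-3)))*(-144) = -58 - 3*(1 - 3/2)*(-144) = -58 - 3*(-1/2)*(-144) = -58 + (3/2)*(-144) = -58 - 216 = -274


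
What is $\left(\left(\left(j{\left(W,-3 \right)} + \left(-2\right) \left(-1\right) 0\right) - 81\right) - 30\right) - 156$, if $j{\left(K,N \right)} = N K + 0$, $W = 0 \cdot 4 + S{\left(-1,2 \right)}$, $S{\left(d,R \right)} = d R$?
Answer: $-261$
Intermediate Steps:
$S{\left(d,R \right)} = R d$
$W = -2$ ($W = 0 \cdot 4 + 2 \left(-1\right) = 0 - 2 = -2$)
$j{\left(K,N \right)} = K N$ ($j{\left(K,N \right)} = K N + 0 = K N$)
$\left(\left(\left(j{\left(W,-3 \right)} + \left(-2\right) \left(-1\right) 0\right) - 81\right) - 30\right) - 156 = \left(\left(\left(\left(-2\right) \left(-3\right) + \left(-2\right) \left(-1\right) 0\right) - 81\right) - 30\right) - 156 = \left(\left(\left(6 + 2 \cdot 0\right) - 81\right) - 30\right) - 156 = \left(\left(\left(6 + 0\right) - 81\right) - 30\right) - 156 = \left(\left(6 - 81\right) - 30\right) - 156 = \left(-75 - 30\right) - 156 = -105 - 156 = -261$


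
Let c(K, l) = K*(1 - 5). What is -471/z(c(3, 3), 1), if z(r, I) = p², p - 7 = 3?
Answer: -471/100 ≈ -4.7100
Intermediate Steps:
p = 10 (p = 7 + 3 = 10)
c(K, l) = -4*K (c(K, l) = K*(-4) = -4*K)
z(r, I) = 100 (z(r, I) = 10² = 100)
-471/z(c(3, 3), 1) = -471/100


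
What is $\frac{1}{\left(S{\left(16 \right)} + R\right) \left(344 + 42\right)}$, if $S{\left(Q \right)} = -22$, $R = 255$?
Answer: $\frac{1}{89938} \approx 1.1119 \cdot 10^{-5}$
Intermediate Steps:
$\frac{1}{\left(S{\left(16 \right)} + R\right) \left(344 + 42\right)} = \frac{1}{\left(-22 + 255\right) \left(344 + 42\right)} = \frac{1}{233 \cdot 386} = \frac{1}{89938}$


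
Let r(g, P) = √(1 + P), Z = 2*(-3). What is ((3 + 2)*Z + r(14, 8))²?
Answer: 729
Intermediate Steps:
Z = -6
((3 + 2)*Z + r(14, 8))² = ((3 + 2)*(-6) + √(1 + 8))² = (5*(-6) + √9)² = (-30 + 3)² = (-27)² = 729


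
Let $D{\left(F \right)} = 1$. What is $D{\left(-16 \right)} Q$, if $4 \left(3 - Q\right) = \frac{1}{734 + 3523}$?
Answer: $\frac{51083}{17028} \approx 2.9999$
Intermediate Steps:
$Q = \frac{51083}{17028}$ ($Q = 3 - \frac{1}{4 \left(734 + 3523\right)} = 3 - \frac{1}{4 \cdot 4257} = 3 - \frac{1}{17028} = \frac{51083}{17028} \approx 2.9999$)
$D{\left(-16 \right)} Q = 1 \cdot \frac{51083}{17028} = \frac{51083}{17028}$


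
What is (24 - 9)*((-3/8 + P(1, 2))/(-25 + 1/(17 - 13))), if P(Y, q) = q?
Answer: -65/66 ≈ -0.98485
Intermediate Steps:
(24 - 9)*((-3/8 + P(1, 2))/(-25 + 1/(17 - 13))) = (24 - 9)*((-3/8 + 2)/(-25 + 1/(17 - 13))) = 15*((-3*⅛ + 2)/(-25 + 1/4)) = 15*((-3/8 + 2)/(-25 + ¼)) = 15*(13/(8*(-99/4))) = 15*((13/8)*(-4/99)) = 15*(-13/198) = -65/66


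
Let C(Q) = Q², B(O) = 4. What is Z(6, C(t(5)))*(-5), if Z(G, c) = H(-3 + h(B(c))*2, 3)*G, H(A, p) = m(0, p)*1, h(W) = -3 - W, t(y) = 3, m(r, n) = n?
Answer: -90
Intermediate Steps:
H(A, p) = p (H(A, p) = p*1 = p)
Z(G, c) = 3*G
Z(6, C(t(5)))*(-5) = (3*6)*(-5) = 18*(-5) = -90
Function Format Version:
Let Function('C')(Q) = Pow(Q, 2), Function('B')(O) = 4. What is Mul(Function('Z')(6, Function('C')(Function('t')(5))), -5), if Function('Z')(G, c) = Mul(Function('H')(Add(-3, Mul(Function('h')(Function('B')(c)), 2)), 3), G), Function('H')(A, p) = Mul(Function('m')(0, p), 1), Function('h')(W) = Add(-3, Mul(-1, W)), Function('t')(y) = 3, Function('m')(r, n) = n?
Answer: -90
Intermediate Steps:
Function('H')(A, p) = p (Function('H')(A, p) = Mul(p, 1) = p)
Function('Z')(G, c) = Mul(3, G)
Mul(Function('Z')(6, Function('C')(Function('t')(5))), -5) = Mul(Mul(3, 6), -5) = Mul(18, -5) = -90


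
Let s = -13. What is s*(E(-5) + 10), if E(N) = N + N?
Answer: 0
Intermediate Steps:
E(N) = 2*N
s*(E(-5) + 10) = -13*(2*(-5) + 10) = -13*(-10 + 10) = -13*0 = 0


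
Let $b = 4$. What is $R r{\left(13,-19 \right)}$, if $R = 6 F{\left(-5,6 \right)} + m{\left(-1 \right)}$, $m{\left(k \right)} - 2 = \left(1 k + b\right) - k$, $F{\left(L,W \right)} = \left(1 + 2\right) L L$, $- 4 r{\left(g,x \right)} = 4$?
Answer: $-456$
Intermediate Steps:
$r{\left(g,x \right)} = -1$ ($r{\left(g,x \right)} = \left(- \frac{1}{4}\right) 4 = -1$)
$F{\left(L,W \right)} = 3 L^{2}$ ($F{\left(L,W \right)} = 3 L L = 3 L^{2}$)
$m{\left(k \right)} = 6$ ($m{\left(k \right)} = 2 + \left(\left(1 k + 4\right) - k\right) = 2 + \left(\left(k + 4\right) - k\right) = 2 + \left(\left(4 + k\right) - k\right) = 2 + 4 = 6$)
$R = 456$ ($R = 6 \cdot 3 \left(-5\right)^{2} + 6 = 6 \cdot 3 \cdot 25 + 6 = 6 \cdot 75 + 6 = 450 + 6 = 456$)
$R r{\left(13,-19 \right)} = 456 \left(-1\right) = -456$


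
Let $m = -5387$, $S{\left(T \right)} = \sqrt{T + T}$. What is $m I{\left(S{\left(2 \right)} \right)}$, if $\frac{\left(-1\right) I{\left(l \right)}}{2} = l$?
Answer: $21548$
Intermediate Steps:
$S{\left(T \right)} = \sqrt{2} \sqrt{T}$ ($S{\left(T \right)} = \sqrt{2 T} = \sqrt{2} \sqrt{T}$)
$I{\left(l \right)} = - 2 l$
$m I{\left(S{\left(2 \right)} \right)} = - 5387 \left(- 2 \sqrt{2} \sqrt{2}\right) = - 5387 \left(\left(-2\right) 2\right) = \left(-5387\right) \left(-4\right) = 21548$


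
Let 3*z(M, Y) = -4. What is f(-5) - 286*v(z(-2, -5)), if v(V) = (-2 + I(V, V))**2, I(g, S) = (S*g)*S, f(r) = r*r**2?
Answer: -4073389/729 ≈ -5587.6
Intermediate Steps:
z(M, Y) = -4/3 (z(M, Y) = (1/3)*(-4) = -4/3)
f(r) = r**3
I(g, S) = g*S**2
v(V) = (-2 + V**3)**2 (v(V) = (-2 + V*V**2)**2 = (-2 + V**3)**2)
f(-5) - 286*v(z(-2, -5)) = (-5)**3 - 286*(-2 + (-4/3)**3)**2 = -125 - 286*(-2 - 64/27)**2 = -125 - 286*(-118/27)**2 = -125 - 286*13924/729 = -125 - 3982264/729 = -4073389/729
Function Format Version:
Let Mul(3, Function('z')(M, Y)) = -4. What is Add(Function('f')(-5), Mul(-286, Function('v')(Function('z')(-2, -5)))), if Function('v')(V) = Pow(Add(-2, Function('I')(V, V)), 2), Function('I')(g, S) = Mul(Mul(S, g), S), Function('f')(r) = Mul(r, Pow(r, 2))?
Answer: Rational(-4073389, 729) ≈ -5587.6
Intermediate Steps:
Function('z')(M, Y) = Rational(-4, 3) (Function('z')(M, Y) = Mul(Rational(1, 3), -4) = Rational(-4, 3))
Function('f')(r) = Pow(r, 3)
Function('I')(g, S) = Mul(g, Pow(S, 2))
Function('v')(V) = Pow(Add(-2, Pow(V, 3)), 2) (Function('v')(V) = Pow(Add(-2, Mul(V, Pow(V, 2))), 2) = Pow(Add(-2, Pow(V, 3)), 2))
Add(Function('f')(-5), Mul(-286, Function('v')(Function('z')(-2, -5)))) = Add(Pow(-5, 3), Mul(-286, Pow(Add(-2, Pow(Rational(-4, 3), 3)), 2))) = Add(-125, Mul(-286, Pow(Add(-2, Rational(-64, 27)), 2))) = Add(-125, Mul(-286, Pow(Rational(-118, 27), 2))) = Add(-125, Mul(-286, Rational(13924, 729))) = Add(-125, Rational(-3982264, 729)) = Rational(-4073389, 729)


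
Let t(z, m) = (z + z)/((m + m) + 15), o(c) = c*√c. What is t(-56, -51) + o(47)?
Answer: 112/87 + 47*√47 ≈ 323.50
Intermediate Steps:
o(c) = c^(3/2)
t(z, m) = 2*z/(15 + 2*m) (t(z, m) = (2*z)/(2*m + 15) = (2*z)/(15 + 2*m) = 2*z/(15 + 2*m))
t(-56, -51) + o(47) = 2*(-56)/(15 + 2*(-51)) + 47^(3/2) = 2*(-56)/(15 - 102) + 47*√47 = 2*(-56)/(-87) + 47*√47 = 2*(-56)*(-1/87) + 47*√47 = 112/87 + 47*√47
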